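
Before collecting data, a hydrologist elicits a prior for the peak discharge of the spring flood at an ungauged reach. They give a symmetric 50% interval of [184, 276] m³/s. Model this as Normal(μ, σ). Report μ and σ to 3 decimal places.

μ = 230.000, σ = 68.200

A symmetric 50% interval runs μ ± z·σ with z = 0.6745.
Half-width = 46, so σ = 46/0.6745 = 68.200.
μ is the interval midpoint, 230.000.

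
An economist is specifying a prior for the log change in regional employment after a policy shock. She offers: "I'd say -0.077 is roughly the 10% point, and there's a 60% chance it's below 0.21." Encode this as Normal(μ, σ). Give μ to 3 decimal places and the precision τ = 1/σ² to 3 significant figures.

For Normal(μ,σ), the p-quantile is μ + z_p·σ. Here z_{0.1} = -1.282, z_{0.6} = 0.2533.
So -0.077 = μ − 1.282σ and 0.21 = μ + 0.2533σ.
Subtracting: σ = (0.21 − -0.077)/(0.2533 − (-1.282)) = 0.187.
Then μ = -0.077 − (-1.282)·0.187 = 0.163.
Precision τ = 1/σ² = 1/0.187² = 28.6.

μ = 0.163, τ = 28.6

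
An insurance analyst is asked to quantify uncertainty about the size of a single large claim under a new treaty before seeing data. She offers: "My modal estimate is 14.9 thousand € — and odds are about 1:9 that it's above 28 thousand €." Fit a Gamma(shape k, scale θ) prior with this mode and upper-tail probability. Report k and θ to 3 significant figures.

k ≈ 5.8, θ ≈ 3.1

Gamma(k,θ) with k>1 has mode (k−1)θ, so θ = 14.9/(k−1).
Need P(X < 28) = 0.9 with θ tied to k this way. Start at k = 2, θ = 14.9: P(X<28) ≈ 0.560.
Too low — raise k to concentrate. Iterating converges to k ≈ 5.8.
Then θ = 14.9/(5.8−1) ≈ 3.1.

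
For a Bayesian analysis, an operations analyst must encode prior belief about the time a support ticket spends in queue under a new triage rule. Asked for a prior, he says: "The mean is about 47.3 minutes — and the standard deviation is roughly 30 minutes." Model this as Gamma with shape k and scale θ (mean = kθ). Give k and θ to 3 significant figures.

k ≈ 2.49, θ ≈ 19

For Gamma(k, scale θ): mean = kθ, variance = kθ², so CV = 1/√k.
CV = SD/mean = 30/47.3 = 0.6342, hence k = 1/CV² = 2.49.
Then θ = mean/k = 47.3/2.49 = 19.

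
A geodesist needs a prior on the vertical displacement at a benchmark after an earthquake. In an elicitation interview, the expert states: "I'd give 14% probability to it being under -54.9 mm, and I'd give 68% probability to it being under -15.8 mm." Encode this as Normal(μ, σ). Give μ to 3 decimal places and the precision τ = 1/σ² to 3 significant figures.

For Normal(μ,σ), the p-quantile is μ + z_p·σ. Here z_{0.14} = -1.08, z_{0.68} = 0.4677.
So -54.9 = μ − 1.08σ and -15.8 = μ + 0.4677σ.
Subtracting: σ = (-15.8 − -54.9)/(0.4677 − (-1.08)) = 25.258.
Then μ = -54.9 − (-1.08)·25.258 = -27.613.
Precision τ = 1/σ² = 1/25.26² = 0.00157.

μ = -27.613, τ = 0.00157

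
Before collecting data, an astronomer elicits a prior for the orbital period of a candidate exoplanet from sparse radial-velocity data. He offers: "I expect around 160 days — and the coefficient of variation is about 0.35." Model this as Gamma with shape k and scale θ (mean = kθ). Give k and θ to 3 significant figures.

For Gamma(k, scale θ): mean = kθ, variance = kθ², so CV = 1/√k.
CV = 0.35, hence k = 1/CV² = 8.16.
Then θ = mean/k = 160/8.16 = 19.6.

k ≈ 8.16, θ ≈ 19.6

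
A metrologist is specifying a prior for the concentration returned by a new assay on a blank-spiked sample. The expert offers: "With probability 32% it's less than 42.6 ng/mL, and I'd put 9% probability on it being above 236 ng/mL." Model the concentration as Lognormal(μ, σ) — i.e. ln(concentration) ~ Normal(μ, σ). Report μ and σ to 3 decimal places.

If T ~ Lognormal(μ,σ) then ln T ~ Normal(μ,σ), so the p-quantile of ln T is μ + z_p·σ.
ln(42.6) = 3.752 and ln(236) = 5.464; z_{0.32} = -0.4677, z_{0.91} = 1.341.
σ = (5.464 − 3.752)/(1.341 − (-0.4677)) = 0.947.
μ = 3.752 − (-0.4677)·0.947 = 4.195.

μ ≈ 4.195, σ ≈ 0.947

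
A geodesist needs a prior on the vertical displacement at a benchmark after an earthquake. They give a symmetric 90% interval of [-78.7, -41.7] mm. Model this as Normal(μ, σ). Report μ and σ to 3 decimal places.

μ = -60.200, σ = 11.247

A symmetric 90% interval runs μ ± z·σ with z = 1.645.
Half-width = 18.5, so σ = 18.5/1.645 = 11.247.
μ is the interval midpoint, -60.200.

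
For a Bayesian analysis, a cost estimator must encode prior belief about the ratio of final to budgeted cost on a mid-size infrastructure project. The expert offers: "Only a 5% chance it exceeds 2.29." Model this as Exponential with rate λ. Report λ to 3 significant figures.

P(T > 2.29) = e^(−λ·2.29) = 0.05, so λ = −ln(0.05)/2.29 = 1.31.

λ ≈ 1.31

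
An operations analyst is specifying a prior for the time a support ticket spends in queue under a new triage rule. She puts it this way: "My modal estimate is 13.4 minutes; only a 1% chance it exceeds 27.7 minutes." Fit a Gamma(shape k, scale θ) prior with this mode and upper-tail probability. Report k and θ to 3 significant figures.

Gamma(k,θ) with k>1 has mode (k−1)θ, so θ = 13.4/(k−1).
Need P(X < 27.7) = 0.99 with θ tied to k this way. Start at k = 2, θ = 13.4: P(X<27.7) ≈ 0.612.
Too low — raise k to concentrate. Iterating converges to k ≈ 10.3.
Then θ = 13.4/(10.3−1) ≈ 1.45.

k ≈ 10.3, θ ≈ 1.45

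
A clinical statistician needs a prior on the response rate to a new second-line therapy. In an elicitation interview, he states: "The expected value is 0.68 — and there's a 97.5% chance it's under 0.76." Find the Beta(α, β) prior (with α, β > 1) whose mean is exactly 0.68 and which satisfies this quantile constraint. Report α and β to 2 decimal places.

α ≈ 81.79, β ≈ 38.49

With mean 0.68 fixed, write α = 0.68s, β = 0.32s where s = α+β.
Need P(θ < 0.76) = 0.975 under Beta(0.68s, 0.32s). Normal approximation: (q−m)/√(m(1−m)/s) ≈ z_{0.975} = 1.96, so s ≈ 0.68·0.32·(1.96)²/(0.76−0.68)² = 130.6.
At s = 130.6: P(θ<0.76) ≈ 0.980. Adjusting to match 0.975 gives s ≈ 120.29.
So α = 0.68·120.29 ≈ 81.79, β = 0.32·120.29 ≈ 38.49.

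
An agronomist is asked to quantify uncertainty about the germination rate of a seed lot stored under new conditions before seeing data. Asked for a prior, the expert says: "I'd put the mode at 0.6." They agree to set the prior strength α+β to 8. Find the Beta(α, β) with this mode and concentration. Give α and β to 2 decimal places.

For α,β > 1 the Beta mode is (α−1)/(α+β−2). With α+β = 8, the mode is (α−1)/6.
Set (α−1)/6 = 0.6 → α = 1 + 0.6·6 = 4.60.
β = 8 − α = 3.40.

α = 4.60, β = 3.40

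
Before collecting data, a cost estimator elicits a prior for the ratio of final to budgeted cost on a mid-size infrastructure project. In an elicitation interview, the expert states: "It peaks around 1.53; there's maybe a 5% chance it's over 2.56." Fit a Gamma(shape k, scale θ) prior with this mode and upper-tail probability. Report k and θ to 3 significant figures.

k ≈ 11.5, θ ≈ 0.145

Gamma(k,θ) with k>1 has mode (k−1)θ, so θ = 1.53/(k−1).
Need P(X < 2.56) = 0.95 with θ tied to k this way. Start at k = 2, θ = 1.53: P(X<2.56) ≈ 0.498.
Too low — raise k to concentrate. Iterating converges to k ≈ 11.5.
Then θ = 1.53/(11.5−1) ≈ 0.145.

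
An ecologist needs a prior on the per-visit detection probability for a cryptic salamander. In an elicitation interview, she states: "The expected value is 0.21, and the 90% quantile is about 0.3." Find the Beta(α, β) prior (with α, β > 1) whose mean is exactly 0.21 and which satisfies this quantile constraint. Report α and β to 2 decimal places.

α ≈ 7.47, β ≈ 28.10

With mean 0.21 fixed, write α = 0.21s, β = 0.79s where s = α+β.
Need P(θ < 0.3) = 0.9 under Beta(0.21s, 0.79s). Normal approximation: (q−m)/√(m(1−m)/s) ≈ z_{0.9} = 1.28, so s ≈ 0.21·0.79·(1.28)²/(0.3−0.21)² = 33.6.
At s = 33.6: P(θ<0.3) ≈ 0.894. Adjusting to match 0.9 gives s ≈ 35.57.
So α = 0.21·35.57 ≈ 7.47, β = 0.79·35.57 ≈ 28.10.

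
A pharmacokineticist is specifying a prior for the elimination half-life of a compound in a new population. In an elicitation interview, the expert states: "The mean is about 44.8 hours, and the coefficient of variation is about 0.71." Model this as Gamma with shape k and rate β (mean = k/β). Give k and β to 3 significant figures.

k ≈ 1.98, β ≈ 0.0443

For Gamma(k, rate β): mean = k/β, variance = k/β², so CV = 1/√k.
CV = 0.71, hence k = 1/CV² = 1.98.
Then β = k/mean = 1.98/44.8 = 0.0443.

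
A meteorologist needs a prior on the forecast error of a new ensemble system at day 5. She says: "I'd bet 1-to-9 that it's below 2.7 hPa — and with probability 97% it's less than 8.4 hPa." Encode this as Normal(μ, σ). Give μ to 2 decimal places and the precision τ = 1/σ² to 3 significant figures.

μ = 5.01, τ = 0.308

For Normal(μ,σ), the p-quantile is μ + z_p·σ. Here z_{0.1} = -1.282, z_{0.97} = 1.881.
So 2.7 = μ − 1.282σ and 8.4 = μ + 1.881σ.
Subtracting: σ = (8.4 − 2.7)/(1.881 − (-1.282)) = 1.80.
Then μ = 2.7 − (-1.282)·1.80 = 5.01.
Precision τ = 1/σ² = 1/1.802² = 0.308.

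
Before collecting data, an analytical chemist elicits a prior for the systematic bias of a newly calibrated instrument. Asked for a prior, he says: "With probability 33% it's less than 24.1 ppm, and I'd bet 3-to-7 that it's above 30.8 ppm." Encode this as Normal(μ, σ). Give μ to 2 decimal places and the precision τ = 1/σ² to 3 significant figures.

The p-quantile of Normal(μ,σ) is μ + z_p·σ, with z_{0.33} = -0.4399 and z_{0.7} = 0.5244.
Eliminate σ: μ = (z₂·x₁ − z₁·x₂)/(z₂ − z₁) = (0.5244·24.1 − (-0.4399)·30.8)/0.9643 = 27.16.
Then σ = (x₂ − x₁)/(z₂ − z₁) = (30.8 − 24.1)/0.9643 = 6.95.
Precision τ = 1/σ² = 1/6.948² = 0.0207.

μ = 27.16, τ = 0.0207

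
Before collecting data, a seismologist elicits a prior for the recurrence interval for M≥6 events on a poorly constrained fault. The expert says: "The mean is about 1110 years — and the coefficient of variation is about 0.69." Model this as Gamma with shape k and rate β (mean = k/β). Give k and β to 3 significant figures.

k ≈ 2.1, β ≈ 0.00189

For Gamma(k, rate β): mean = k/β, variance = k/β², so CV = 1/√k.
CV = 0.69, hence k = 1/CV² = 2.1.
Then β = k/mean = 2.1/1110 = 0.00189.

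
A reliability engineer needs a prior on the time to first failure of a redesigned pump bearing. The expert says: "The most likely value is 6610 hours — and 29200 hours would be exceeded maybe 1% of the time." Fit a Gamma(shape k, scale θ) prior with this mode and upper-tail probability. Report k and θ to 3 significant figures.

k ≈ 2.84, θ ≈ 3590

Gamma(k,θ) with k>1 has mode (k−1)θ, so θ = 6610/(k−1).
Need P(X < 29200) = 0.99 with θ tied to k this way. Start at k = 2, θ = 6610: P(X<29200) ≈ 0.935.
Too low — raise k to concentrate. Iterating converges to k ≈ 2.84.
Then θ = 6610/(2.84−1) ≈ 3590.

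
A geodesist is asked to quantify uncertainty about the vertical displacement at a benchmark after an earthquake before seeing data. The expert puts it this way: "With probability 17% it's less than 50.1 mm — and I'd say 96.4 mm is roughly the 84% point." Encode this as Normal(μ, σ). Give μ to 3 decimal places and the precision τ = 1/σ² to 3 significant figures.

μ = 72.771, τ = 0.00177

For Normal(μ,σ), the p-quantile is μ + z_p·σ. Here z_{0.17} = -0.9542, z_{0.84} = 0.9945.
So 50.1 = μ − 0.9542σ and 96.4 = μ + 0.9945σ.
Subtracting: σ = (96.4 − 50.1)/(0.9945 − (-0.9542)) = 23.760.
Then μ = 50.1 − (-0.9542)·23.760 = 72.771.
Precision τ = 1/σ² = 1/23.76² = 0.00177.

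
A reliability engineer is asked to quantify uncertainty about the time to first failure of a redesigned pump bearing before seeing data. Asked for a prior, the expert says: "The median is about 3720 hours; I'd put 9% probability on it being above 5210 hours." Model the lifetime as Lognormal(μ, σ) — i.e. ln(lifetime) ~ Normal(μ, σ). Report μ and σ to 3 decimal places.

If T ~ Lognormal(μ,σ) then ln T ~ Normal(μ,σ), so the p-quantile of ln T is μ + z_p·σ.
ln(3720) = 8.221 and ln(5210) = 8.558; z_{0.5} = 0, z_{0.91} = 1.341.
σ = (8.558 − 8.221)/(1.341 − (0)) = 0.251.
μ = 8.221 − (0)·0.251 = 8.221.

μ ≈ 8.221, σ ≈ 0.251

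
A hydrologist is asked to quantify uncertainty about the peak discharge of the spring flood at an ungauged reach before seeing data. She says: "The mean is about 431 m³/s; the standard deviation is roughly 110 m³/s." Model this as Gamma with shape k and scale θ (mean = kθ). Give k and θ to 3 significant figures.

For Gamma(k, scale θ): mean = kθ, variance = kθ², so CV = 1/√k.
CV = SD/mean = 110/431 = 0.2552, hence k = 1/CV² = 15.4.
Then θ = mean/k = 431/15.4 = 28.1.

k ≈ 15.4, θ ≈ 28.1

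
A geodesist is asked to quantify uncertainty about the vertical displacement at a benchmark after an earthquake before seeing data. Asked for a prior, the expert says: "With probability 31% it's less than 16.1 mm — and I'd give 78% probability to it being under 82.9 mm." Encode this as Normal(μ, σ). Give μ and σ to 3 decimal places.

For Normal(μ,σ), the p-quantile is μ + z_p·σ. Here z_{0.31} = -0.4959, z_{0.78} = 0.7722.
So 16.1 = μ − 0.4959σ and 82.9 = μ + 0.7722σ.
Subtracting: σ = (82.9 − 16.1)/(0.7722 − (-0.4959)) = 52.680.
Then μ = 16.1 − (-0.4959)·52.680 = 42.221.

μ = 42.221, σ = 52.680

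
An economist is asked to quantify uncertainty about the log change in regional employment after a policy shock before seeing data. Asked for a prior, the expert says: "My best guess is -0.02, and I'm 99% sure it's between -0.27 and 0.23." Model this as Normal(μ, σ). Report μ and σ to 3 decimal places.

A symmetric 99% interval runs μ ± z·σ with z = 2.576.
Half-width = 0.25, so σ = 0.25/2.576 = 0.097.
μ is the stated best guess, -0.020.

μ = -0.020, σ = 0.097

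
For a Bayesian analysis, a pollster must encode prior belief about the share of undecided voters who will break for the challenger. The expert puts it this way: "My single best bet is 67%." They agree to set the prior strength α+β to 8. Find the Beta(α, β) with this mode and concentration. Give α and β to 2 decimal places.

For α,β > 1 the Beta mode is (α−1)/(α+β−2). With α+β = 8, the mode is (α−1)/6.
Set (α−1)/6 = 0.67 → α = 1 + 0.67·6 = 5.02.
β = 8 − α = 2.98.

α = 5.02, β = 2.98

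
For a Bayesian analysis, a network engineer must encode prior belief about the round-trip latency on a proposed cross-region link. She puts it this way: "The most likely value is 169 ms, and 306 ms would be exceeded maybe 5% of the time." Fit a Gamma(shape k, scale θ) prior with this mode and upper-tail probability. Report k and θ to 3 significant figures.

Gamma(k,θ) with k>1 has mode (k−1)θ, so θ = 169/(k−1).
Need P(X < 306) = 0.95 with θ tied to k this way. Start at k = 2, θ = 169: P(X<306) ≈ 0.540.
Too low — raise k to concentrate. Iterating converges to k ≈ 8.9.
Then θ = 169/(8.9−1) ≈ 21.4.

k ≈ 8.9, θ ≈ 21.4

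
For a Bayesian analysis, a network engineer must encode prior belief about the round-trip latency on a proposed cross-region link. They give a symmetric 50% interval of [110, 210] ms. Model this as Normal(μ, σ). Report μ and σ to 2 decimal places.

μ = 160.00, σ = 74.13

A symmetric 50% interval runs μ ± z·σ with z = 0.6745.
Half-width = 50, so σ = 50/0.6745 = 74.13.
μ is the interval midpoint, 160.00.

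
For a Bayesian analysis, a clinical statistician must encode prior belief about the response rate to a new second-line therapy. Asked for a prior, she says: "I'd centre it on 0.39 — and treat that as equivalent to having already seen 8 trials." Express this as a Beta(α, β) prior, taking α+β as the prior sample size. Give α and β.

α = 3.12, β = 4.88

Under the effective-sample-size interpretation, Beta(α, β) has prior mean α/(α+β) and prior sample size α+β.
So α+β = 8 and α/(α+β) = 0.39, giving α = 0.39·8 = 3.12 and β = 8 − 3.12 = 4.88.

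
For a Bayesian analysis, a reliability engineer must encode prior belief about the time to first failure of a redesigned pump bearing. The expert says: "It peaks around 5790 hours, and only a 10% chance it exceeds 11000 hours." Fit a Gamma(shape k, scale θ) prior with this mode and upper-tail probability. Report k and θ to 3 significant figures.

Gamma(k,θ) with k>1 has mode (k−1)θ, so θ = 5790/(k−1).
Need P(X < 11000) = 0.9 with θ tied to k this way. Start at k = 2, θ = 5790: P(X<11000) ≈ 0.566.
Too low — raise k to concentrate. Iterating converges to k ≈ 5.64.
Then θ = 5790/(5.64−1) ≈ 1250.

k ≈ 5.64, θ ≈ 1250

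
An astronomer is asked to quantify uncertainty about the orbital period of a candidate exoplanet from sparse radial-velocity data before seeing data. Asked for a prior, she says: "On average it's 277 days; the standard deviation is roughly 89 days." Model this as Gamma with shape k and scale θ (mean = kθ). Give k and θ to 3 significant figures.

k ≈ 9.69, θ ≈ 28.6

For Gamma(k, scale θ): mean = kθ, variance = kθ², so CV = 1/√k.
CV = SD/mean = 89/277 = 0.3213, hence k = 1/CV² = 9.69.
Then θ = mean/k = 277/9.69 = 28.6.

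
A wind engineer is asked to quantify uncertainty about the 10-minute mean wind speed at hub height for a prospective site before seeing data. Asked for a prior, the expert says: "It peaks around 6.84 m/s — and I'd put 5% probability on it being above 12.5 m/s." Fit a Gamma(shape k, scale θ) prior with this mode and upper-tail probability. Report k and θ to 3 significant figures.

k ≈ 8.66, θ ≈ 0.893

Gamma(k,θ) with k>1 has mode (k−1)θ, so θ = 6.84/(k−1).
Need P(X < 12.5) = 0.95 with θ tied to k this way. Start at k = 2, θ = 6.84: P(X<12.5) ≈ 0.545.
Too low — raise k to concentrate. Iterating converges to k ≈ 8.66.
Then θ = 6.84/(8.66−1) ≈ 0.893.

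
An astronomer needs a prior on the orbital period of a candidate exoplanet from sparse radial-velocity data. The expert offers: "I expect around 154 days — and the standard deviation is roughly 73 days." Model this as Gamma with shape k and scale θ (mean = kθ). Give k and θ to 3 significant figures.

For Gamma(k, scale θ): mean = kθ, variance = kθ², so CV = 1/√k.
CV = SD/mean = 73/154 = 0.474, hence k = 1/CV² = 4.45.
Then θ = mean/k = 154/4.45 = 34.6.

k ≈ 4.45, θ ≈ 34.6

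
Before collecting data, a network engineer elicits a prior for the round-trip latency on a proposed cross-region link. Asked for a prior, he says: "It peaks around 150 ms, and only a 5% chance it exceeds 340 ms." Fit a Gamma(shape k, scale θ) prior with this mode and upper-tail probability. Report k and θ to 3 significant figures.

k ≈ 5.1, θ ≈ 36.6

Gamma(k,θ) with k>1 has mode (k−1)θ, so θ = 150/(k−1).
Need P(X < 340) = 0.95 with θ tied to k this way. Start at k = 2, θ = 150: P(X<340) ≈ 0.661.
Too low — raise k to concentrate. Iterating converges to k ≈ 5.1.
Then θ = 150/(5.1−1) ≈ 36.6.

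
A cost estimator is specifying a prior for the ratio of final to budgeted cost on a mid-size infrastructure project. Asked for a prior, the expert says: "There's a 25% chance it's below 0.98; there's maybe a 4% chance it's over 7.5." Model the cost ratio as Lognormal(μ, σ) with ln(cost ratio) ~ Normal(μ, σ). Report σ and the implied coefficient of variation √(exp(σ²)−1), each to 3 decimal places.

σ ≈ 0.839, CV ≈ 1.011

If T ~ Lognormal(μ,σ) then ln T ~ Normal(μ,σ), so the p-quantile of ln T is μ + z_p·σ.
ln(0.98) = -0.0202 and ln(7.5) = 2.015; z_{0.25} = -0.6745, z_{0.96} = 1.751.
σ = (2.015 − -0.0202)/(1.751 − (-0.6745)) = 0.839.
μ = -0.0202 − (-0.6745)·0.839 = 0.546.
CV = √(exp(σ²)−1) = √(exp(0.7042)−1) = 1.011.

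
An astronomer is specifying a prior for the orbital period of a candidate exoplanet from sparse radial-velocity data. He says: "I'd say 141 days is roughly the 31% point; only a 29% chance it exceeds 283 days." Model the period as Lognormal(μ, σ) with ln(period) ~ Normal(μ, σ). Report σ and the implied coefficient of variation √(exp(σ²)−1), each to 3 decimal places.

σ ≈ 0.664, CV ≈ 0.744

If T ~ Lognormal(μ,σ) then ln T ~ Normal(μ,σ), so the p-quantile of ln T is μ + z_p·σ.
ln(141) = 4.949 and ln(283) = 5.645; z_{0.31} = -0.4959, z_{0.71} = 0.5534.
σ = (5.645 − 4.949)/(0.5534 − (-0.4959)) = 0.664.
μ = 4.949 − (-0.4959)·0.664 = 5.278.
CV = √(exp(σ²)−1) = √(exp(0.4409)−1) = 0.744.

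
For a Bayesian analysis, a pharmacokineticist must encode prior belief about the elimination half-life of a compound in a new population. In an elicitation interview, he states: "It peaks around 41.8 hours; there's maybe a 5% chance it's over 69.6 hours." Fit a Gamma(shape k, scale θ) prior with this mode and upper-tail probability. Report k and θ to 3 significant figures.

Gamma(k,θ) with k>1 has mode (k−1)θ, so θ = 41.8/(k−1).
Need P(X < 69.6) = 0.95 with θ tied to k this way. Start at k = 2, θ = 41.8: P(X<69.6) ≈ 0.496.
Too low — raise k to concentrate. Iterating converges to k ≈ 11.7.
Then θ = 41.8/(11.7−1) ≈ 3.89.

k ≈ 11.7, θ ≈ 3.89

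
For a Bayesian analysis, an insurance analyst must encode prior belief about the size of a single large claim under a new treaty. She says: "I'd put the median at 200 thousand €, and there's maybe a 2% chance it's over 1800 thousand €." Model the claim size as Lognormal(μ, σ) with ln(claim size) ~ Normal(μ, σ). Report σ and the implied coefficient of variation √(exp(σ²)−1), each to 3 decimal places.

If T ~ Lognormal(μ,σ) then ln T ~ Normal(μ,σ), so the p-quantile of ln T is μ + z_p·σ.
ln(200) = 5.298 and ln(1800) = 7.496; z_{0.5} = 0, z_{0.98} = 2.054.
σ = (7.496 − 5.298)/(2.054 − (0)) = 1.070.
μ = 5.298 − (0)·1.070 = 5.298.
CV = √(exp(σ²)−1) = √(exp(1.1446)−1) = 1.463.

σ ≈ 1.070, CV ≈ 1.463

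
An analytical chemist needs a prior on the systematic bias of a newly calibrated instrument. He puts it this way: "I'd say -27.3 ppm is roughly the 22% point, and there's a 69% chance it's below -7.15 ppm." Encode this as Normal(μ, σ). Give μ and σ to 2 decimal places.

For Normal(μ,σ), the p-quantile is μ + z_p·σ. Here z_{0.22} = -0.7722, z_{0.69} = 0.4959.
So -27.3 = μ − 0.7722σ and -7.15 = μ + 0.4959σ.
Subtracting: σ = (-7.15 − -27.3)/(0.4959 − (-0.7722)) = 15.89.
Then μ = -27.3 − (-0.7722)·15.89 = -15.03.

μ = -15.03, σ = 15.89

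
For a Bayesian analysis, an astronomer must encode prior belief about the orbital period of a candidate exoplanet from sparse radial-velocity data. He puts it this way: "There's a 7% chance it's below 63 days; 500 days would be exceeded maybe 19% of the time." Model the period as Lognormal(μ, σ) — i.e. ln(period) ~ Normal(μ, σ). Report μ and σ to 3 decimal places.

If T ~ Lognormal(μ,σ) then ln T ~ Normal(μ,σ), so the p-quantile of ln T is μ + z_p·σ.
ln(63) = 4.143 and ln(500) = 6.215; z_{0.07} = -1.476, z_{0.81} = 0.8779.
σ = (6.215 − 4.143)/(0.8779 − (-1.476)) = 0.880.
μ = 4.143 − (-1.476)·0.880 = 5.442.

μ ≈ 5.442, σ ≈ 0.880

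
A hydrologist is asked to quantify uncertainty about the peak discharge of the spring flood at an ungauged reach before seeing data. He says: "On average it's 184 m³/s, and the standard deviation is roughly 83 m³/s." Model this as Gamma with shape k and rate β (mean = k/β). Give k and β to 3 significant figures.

For Gamma(k, rate β): mean = k/β, variance = k/β², so CV = 1/√k.
CV = SD/mean = 83/184 = 0.4511, hence k = 1/CV² = 4.91.
Then β = k/mean = 4.91/184 = 0.0267.

k ≈ 4.91, β ≈ 0.0267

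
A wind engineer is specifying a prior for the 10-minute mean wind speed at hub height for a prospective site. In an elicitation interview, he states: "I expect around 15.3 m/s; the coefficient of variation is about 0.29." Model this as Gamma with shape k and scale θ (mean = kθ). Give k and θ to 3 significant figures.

For Gamma(k, scale θ): mean = kθ, variance = kθ², so CV = 1/√k.
CV = 0.29, hence k = 1/CV² = 11.9.
Then θ = mean/k = 15.3/11.9 = 1.29.

k ≈ 11.9, θ ≈ 1.29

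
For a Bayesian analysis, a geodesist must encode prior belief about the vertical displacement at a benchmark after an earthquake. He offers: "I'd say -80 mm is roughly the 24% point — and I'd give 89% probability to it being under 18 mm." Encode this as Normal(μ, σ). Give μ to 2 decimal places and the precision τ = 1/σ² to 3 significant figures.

For Normal(μ,σ), the p-quantile is μ + z_p·σ. Here z_{0.24} = -0.7063, z_{0.89} = 1.227.
So -80 = μ − 0.7063σ and 18 = μ + 1.227σ.
Subtracting: σ = (18 − -80)/(1.227 − (-0.7063)) = 50.70.
Then μ = -80 − (-0.7063)·50.70 = -44.19.
Precision τ = 1/σ² = 1/50.7² = 0.000389.

μ = -44.19, τ = 0.000389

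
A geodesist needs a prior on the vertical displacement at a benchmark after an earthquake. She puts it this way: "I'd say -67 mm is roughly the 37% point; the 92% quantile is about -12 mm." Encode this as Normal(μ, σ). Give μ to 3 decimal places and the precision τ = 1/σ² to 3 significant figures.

The p-quantile of Normal(μ,σ) is μ + z_p·σ, with z_{0.37} = -0.3319 and z_{0.92} = 1.405.
Eliminate σ: μ = (z₂·x₁ − z₁·x₂)/(z₂ − z₁) = (1.405·-67 − (-0.3319)·-12)/1.737 = -56.492.
Then σ = (x₂ − x₁)/(z₂ − z₁) = (-12 − -67)/1.737 = 31.665.
Precision τ = 1/σ² = 1/31.67² = 0.000997.

μ = -56.492, τ = 0.000997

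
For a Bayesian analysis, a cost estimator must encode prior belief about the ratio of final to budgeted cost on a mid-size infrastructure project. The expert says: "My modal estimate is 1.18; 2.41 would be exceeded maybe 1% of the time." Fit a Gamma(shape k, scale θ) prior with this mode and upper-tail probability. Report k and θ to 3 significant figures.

Gamma(k,θ) with k>1 has mode (k−1)θ, so θ = 1.18/(k−1).
Need P(X < 2.41) = 0.99 with θ tied to k this way. Start at k = 2, θ = 1.18: P(X<2.41) ≈ 0.605.
Too low — raise k to concentrate. Iterating converges to k ≈ 10.6.
Then θ = 1.18/(10.6−1) ≈ 0.123.

k ≈ 10.6, θ ≈ 0.123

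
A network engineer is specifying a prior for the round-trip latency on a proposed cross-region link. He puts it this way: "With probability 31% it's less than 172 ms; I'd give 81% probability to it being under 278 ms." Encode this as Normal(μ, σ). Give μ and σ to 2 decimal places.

μ = 210.26, σ = 77.16

The p-quantile of Normal(μ,σ) is μ + z_p·σ, with z_{0.31} = -0.4959 and z_{0.81} = 0.8779.
Eliminate σ: μ = (z₂·x₁ − z₁·x₂)/(z₂ − z₁) = (0.8779·172 − (-0.4959)·278)/1.374 = 210.26.
Then σ = (x₂ − x₁)/(z₂ − z₁) = (278 − 172)/1.374 = 77.16.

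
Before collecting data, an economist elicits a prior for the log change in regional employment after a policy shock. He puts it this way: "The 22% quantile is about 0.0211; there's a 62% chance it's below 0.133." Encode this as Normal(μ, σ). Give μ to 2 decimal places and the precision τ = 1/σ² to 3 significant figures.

For Normal(μ,σ), the p-quantile is μ + z_p·σ. Here z_{0.22} = -0.7722, z_{0.62} = 0.3055.
So 0.0211 = μ − 0.7722σ and 0.133 = μ + 0.3055σ.
Subtracting: σ = (0.133 − 0.0211)/(0.3055 − (-0.7722)) = 0.10.
Then μ = 0.0211 − (-0.7722)·0.10 = 0.10.
Precision τ = 1/σ² = 1/0.1038² = 92.8.

μ = 0.10, τ = 92.8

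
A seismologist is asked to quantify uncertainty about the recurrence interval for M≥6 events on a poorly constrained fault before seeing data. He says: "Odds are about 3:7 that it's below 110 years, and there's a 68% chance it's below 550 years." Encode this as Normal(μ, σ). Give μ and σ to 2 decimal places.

μ = 342.57, σ = 443.50

The p-quantile of Normal(μ,σ) is μ + z_p·σ, with z_{0.3} = -0.5244 and z_{0.68} = 0.4677.
Eliminate σ: μ = (z₂·x₁ − z₁·x₂)/(z₂ − z₁) = (0.4677·110 − (-0.5244)·550)/0.9921 = 342.57.
Then σ = (x₂ − x₁)/(z₂ − z₁) = (550 − 110)/0.9921 = 443.50.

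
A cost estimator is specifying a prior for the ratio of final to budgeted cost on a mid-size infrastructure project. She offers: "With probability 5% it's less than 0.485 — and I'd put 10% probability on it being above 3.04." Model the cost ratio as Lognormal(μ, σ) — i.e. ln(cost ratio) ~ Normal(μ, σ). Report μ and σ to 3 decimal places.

If T ~ Lognormal(μ,σ) then ln T ~ Normal(μ,σ), so the p-quantile of ln T is μ + z_p·σ.
ln(0.485) = -0.7236 and ln(3.04) = 1.112; z_{0.05} = -1.645, z_{0.9} = 1.282.
σ = (1.112 − -0.7236)/(1.282 − (-1.645)) = 0.627.
μ = -0.7236 − (-1.645)·0.627 = 0.308.

μ ≈ 0.308, σ ≈ 0.627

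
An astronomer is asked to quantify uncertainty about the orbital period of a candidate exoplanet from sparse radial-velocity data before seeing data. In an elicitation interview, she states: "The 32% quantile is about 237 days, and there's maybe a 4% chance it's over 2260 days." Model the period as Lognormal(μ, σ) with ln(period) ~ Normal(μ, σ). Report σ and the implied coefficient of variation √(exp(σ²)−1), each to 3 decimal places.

σ ≈ 1.017, CV ≈ 1.346

If T ~ Lognormal(μ,σ) then ln T ~ Normal(μ,σ), so the p-quantile of ln T is μ + z_p·σ.
ln(237) = 5.468 and ln(2260) = 7.723; z_{0.32} = -0.4677, z_{0.96} = 1.751.
σ = (7.723 − 5.468)/(1.751 − (-0.4677)) = 1.017.
μ = 5.468 − (-0.4677)·1.017 = 5.943.
CV = √(exp(σ²)−1) = √(exp(1.0333)−1) = 1.346.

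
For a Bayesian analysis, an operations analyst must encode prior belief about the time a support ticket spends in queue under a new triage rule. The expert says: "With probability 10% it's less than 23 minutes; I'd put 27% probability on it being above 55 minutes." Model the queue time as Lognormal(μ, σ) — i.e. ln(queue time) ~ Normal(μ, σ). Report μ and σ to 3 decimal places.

μ ≈ 3.725, σ ≈ 0.460

If T ~ Lognormal(μ,σ) then ln T ~ Normal(μ,σ), so the p-quantile of ln T is μ + z_p·σ.
ln(23) = 3.135 and ln(55) = 4.007; z_{0.1} = -1.282, z_{0.73} = 0.6128.
σ = (4.007 − 3.135)/(0.6128 − (-1.282)) = 0.460.
μ = 3.135 − (-1.282)·0.460 = 3.725.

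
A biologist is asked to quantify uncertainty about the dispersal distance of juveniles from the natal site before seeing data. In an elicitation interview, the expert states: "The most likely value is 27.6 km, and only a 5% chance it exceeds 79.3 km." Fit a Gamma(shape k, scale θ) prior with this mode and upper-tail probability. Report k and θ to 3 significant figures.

Gamma(k,θ) with k>1 has mode (k−1)θ, so θ = 27.6/(k−1).
Need P(X < 79.3) = 0.95 with θ tied to k this way. Start at k = 2, θ = 27.6: P(X<79.3) ≈ 0.781.
Too low — raise k to concentrate. Iterating converges to k ≈ 3.39.
Then θ = 27.6/(3.39−1) ≈ 11.5.

k ≈ 3.39, θ ≈ 11.5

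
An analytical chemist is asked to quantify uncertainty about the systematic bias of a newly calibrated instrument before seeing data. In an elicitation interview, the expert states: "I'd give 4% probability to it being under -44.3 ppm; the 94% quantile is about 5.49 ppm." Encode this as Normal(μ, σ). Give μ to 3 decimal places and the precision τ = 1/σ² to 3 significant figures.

μ = -17.929, τ = 0.00441

The p-quantile of Normal(μ,σ) is μ + z_p·σ, with z_{0.04} = -1.751 and z_{0.94} = 1.555.
Eliminate σ: μ = (z₂·x₁ − z₁·x₂)/(z₂ − z₁) = (1.555·-44.3 − (-1.751)·5.49)/3.305 = -17.929.
Then σ = (x₂ − x₁)/(z₂ − z₁) = (5.49 − -44.3)/3.305 = 15.063.
Precision τ = 1/σ² = 1/15.06² = 0.00441.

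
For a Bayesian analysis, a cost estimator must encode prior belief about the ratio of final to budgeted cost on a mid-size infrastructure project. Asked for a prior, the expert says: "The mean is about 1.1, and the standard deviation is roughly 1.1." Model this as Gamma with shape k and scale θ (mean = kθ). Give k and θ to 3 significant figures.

k ≈ 1, θ ≈ 1.1

For Gamma(k, scale θ): mean = kθ, variance = kθ², so CV = 1/√k.
CV = SD/mean = 1.1/1.1 = 1, hence k = 1/CV² = 1.
Then θ = mean/k = 1.1/1 = 1.1.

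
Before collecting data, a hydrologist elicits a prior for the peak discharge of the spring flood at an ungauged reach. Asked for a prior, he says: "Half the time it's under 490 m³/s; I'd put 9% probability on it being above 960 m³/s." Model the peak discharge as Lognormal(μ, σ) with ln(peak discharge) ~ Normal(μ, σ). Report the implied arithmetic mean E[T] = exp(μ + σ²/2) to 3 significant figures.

If T ~ Lognormal(μ,σ) then ln T ~ Normal(μ,σ), so the p-quantile of ln T is μ + z_p·σ.
ln(490) = 6.194 and ln(960) = 6.867; z_{0.5} = 0, z_{0.91} = 1.341.
σ = (6.867 − 6.194)/(1.341 − (0)) = 0.502.
μ = 6.194 − (0)·0.502 = 6.194.
E[T] = exp(μ + σ²/2) = exp(6.194 + 0.1258) = 556 m³/s.

E[T] ≈ 556 m³/s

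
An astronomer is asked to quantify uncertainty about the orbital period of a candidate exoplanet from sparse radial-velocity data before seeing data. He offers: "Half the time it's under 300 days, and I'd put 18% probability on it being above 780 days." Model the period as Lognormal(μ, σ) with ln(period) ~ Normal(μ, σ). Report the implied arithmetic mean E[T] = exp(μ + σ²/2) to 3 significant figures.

If T ~ Lognormal(μ,σ) then ln T ~ Normal(μ,σ), so the p-quantile of ln T is μ + z_p·σ.
ln(300) = 5.704 and ln(780) = 6.659; z_{0.5} = 0, z_{0.82} = 0.9154.
σ = (6.659 − 5.704)/(0.9154 − (0)) = 1.044.
μ = 5.704 − (0)·1.044 = 5.704.
E[T] = exp(μ + σ²/2) = exp(5.704 + 0.5448) = 517 days.

E[T] ≈ 517 days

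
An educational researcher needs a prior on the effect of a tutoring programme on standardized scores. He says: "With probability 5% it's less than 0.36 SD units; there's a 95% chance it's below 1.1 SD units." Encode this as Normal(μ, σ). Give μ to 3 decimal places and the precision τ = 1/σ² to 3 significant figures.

The p-quantile of Normal(μ,σ) is μ + z_p·σ, with z_{0.05} = -1.645 and z_{0.95} = 1.645.
Eliminate σ: μ = (z₂·x₁ − z₁·x₂)/(z₂ − z₁) = (1.645·0.36 − (-1.645)·1.1)/3.29 = 0.730.
Then σ = (x₂ − x₁)/(z₂ − z₁) = (1.1 − 0.36)/3.29 = 0.225.
Precision τ = 1/σ² = 1/0.2249² = 19.8.

μ = 0.730, τ = 19.8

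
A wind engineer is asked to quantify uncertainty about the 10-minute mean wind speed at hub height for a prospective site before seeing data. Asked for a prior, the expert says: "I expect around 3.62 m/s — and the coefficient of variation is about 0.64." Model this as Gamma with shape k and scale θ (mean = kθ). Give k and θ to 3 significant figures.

For Gamma(k, scale θ): mean = kθ, variance = kθ², so CV = 1/√k.
CV = 0.64, hence k = 1/CV² = 2.44.
Then θ = mean/k = 3.62/2.44 = 1.48.

k ≈ 2.44, θ ≈ 1.48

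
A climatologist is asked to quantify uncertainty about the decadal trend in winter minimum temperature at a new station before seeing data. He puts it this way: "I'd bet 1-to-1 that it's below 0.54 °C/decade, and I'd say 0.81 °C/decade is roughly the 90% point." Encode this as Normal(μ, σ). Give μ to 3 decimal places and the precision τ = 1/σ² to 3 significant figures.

For Normal(μ,σ), the p-quantile is μ + z_p·σ. Here z_{0.5} = 0, z_{0.9} = 1.282.
So 0.54 = μ + 0σ and 0.81 = μ + 1.282σ.
Subtracting: σ = (0.81 − 0.54)/(1.282 − (0)) = 0.211.
Then μ = 0.54 − (0)·0.211 = 0.540.
Precision τ = 1/σ² = 1/0.2107² = 22.5.

μ = 0.540, τ = 22.5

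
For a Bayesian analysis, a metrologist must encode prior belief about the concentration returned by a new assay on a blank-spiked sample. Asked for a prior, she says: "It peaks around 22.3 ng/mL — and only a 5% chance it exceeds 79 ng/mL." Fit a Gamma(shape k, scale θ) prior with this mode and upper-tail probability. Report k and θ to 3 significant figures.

k ≈ 2.61, θ ≈ 13.8

Gamma(k,θ) with k>1 has mode (k−1)θ, so θ = 22.3/(k−1).
Need P(X < 79) = 0.95 with θ tied to k this way. Start at k = 2, θ = 22.3: P(X<79) ≈ 0.869.
Too low — raise k to concentrate. Iterating converges to k ≈ 2.61.
Then θ = 22.3/(2.61−1) ≈ 13.8.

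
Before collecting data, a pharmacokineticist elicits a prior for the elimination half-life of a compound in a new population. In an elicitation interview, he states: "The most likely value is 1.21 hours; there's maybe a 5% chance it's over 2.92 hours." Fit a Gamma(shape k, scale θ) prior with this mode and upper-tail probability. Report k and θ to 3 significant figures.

k ≈ 4.51, θ ≈ 0.344

Gamma(k,θ) with k>1 has mode (k−1)θ, so θ = 1.21/(k−1).
Need P(X < 2.92) = 0.95 with θ tied to k this way. Start at k = 2, θ = 1.21: P(X<2.92) ≈ 0.694.
Too low — raise k to concentrate. Iterating converges to k ≈ 4.51.
Then θ = 1.21/(4.51−1) ≈ 0.344.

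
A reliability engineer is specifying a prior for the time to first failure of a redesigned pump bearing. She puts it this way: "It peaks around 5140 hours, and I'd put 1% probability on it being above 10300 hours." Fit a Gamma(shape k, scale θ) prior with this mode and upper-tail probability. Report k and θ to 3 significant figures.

Gamma(k,θ) with k>1 has mode (k−1)θ, so θ = 5140/(k−1).
Need P(X < 10300) = 0.99 with θ tied to k this way. Start at k = 2, θ = 5140: P(X<10300) ≈ 0.595.
Too low — raise k to concentrate. Iterating converges to k ≈ 11.2.
Then θ = 5140/(11.2−1) ≈ 506.

k ≈ 11.2, θ ≈ 506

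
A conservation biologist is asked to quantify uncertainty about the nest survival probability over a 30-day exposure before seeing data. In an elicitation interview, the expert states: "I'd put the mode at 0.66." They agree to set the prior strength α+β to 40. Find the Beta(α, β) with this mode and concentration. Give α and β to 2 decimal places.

α = 26.08, β = 13.92

For α,β > 1 the Beta mode is (α−1)/(α+β−2). With α+β = 40, the mode is (α−1)/38.
Set (α−1)/38 = 0.66 → α = 1 + 0.66·38 = 26.08.
β = 40 − α = 13.92.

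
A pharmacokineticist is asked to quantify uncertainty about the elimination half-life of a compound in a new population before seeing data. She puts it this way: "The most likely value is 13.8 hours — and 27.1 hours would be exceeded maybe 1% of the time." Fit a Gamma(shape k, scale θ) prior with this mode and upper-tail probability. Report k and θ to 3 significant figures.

Gamma(k,θ) with k>1 has mode (k−1)θ, so θ = 13.8/(k−1).
Need P(X < 27.1) = 0.99 with θ tied to k this way. Start at k = 2, θ = 13.8: P(X<27.1) ≈ 0.584.
Too low — raise k to concentrate. Iterating converges to k ≈ 11.8.
Then θ = 13.8/(11.8−1) ≈ 1.28.

k ≈ 11.8, θ ≈ 1.28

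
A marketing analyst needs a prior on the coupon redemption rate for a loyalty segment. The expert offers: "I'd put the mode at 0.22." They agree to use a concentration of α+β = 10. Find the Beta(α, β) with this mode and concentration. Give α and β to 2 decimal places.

For α,β > 1 the Beta mode is (α−1)/(α+β−2). With α+β = 10, the mode is (α−1)/8.
Set (α−1)/8 = 0.22 → α = 1 + 0.22·8 = 2.76.
β = 10 − α = 7.24.

α = 2.76, β = 7.24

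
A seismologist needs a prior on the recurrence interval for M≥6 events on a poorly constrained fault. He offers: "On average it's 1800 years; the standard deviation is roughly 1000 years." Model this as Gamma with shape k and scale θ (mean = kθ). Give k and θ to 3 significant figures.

k ≈ 3.24, θ ≈ 556

For Gamma(k, scale θ): mean = kθ, variance = kθ², so CV = 1/√k.
CV = SD/mean = 1000/1800 = 0.5556, hence k = 1/CV² = 3.24.
Then θ = mean/k = 1800/3.24 = 556.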